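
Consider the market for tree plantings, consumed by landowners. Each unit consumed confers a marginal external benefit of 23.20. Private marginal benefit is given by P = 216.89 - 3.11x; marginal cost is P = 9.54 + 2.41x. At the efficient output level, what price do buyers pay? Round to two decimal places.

P = 87.00

Social marginal benefit = demand + MEB = 240.09 - 3.11x.
Set SMB = MC: 240.09 - 3.11x = 9.54 + 2.41x → x* = 41.7663.
Consumer price on the demand curve at x*: 216.89 − 3.11×41.7663 = 86.9968.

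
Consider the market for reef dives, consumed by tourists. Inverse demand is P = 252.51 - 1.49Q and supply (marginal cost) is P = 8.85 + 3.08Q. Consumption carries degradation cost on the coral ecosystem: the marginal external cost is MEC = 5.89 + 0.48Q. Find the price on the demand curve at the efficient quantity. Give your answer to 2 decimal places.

P = 182.36

Social marginal benefit = demand − MEC = 246.62 - 1.97Q.
Set SMB = MC: 246.62 - 1.97Q = 8.85 + 3.08Q → Q* = 47.0832.
Consumer price on the demand curve at Q*: 252.51 − 1.49×47.0832 = 182.3560.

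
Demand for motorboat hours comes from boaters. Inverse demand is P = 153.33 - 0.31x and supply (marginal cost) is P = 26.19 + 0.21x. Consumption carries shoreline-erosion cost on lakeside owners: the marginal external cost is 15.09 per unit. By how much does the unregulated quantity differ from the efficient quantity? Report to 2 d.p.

Market equilibrium (private): 26.19 + 0.21x = 153.33 - 0.31x → x_m = 244.5000.
Social marginal benefit = demand − MEC = 138.24 - 0.31x.
Set SMB = MC: 138.24 - 0.31x = 26.19 + 0.21x → x* = 215.4808.
Gap = |244.5000 − 215.4808| = 29.0192.

29.02 units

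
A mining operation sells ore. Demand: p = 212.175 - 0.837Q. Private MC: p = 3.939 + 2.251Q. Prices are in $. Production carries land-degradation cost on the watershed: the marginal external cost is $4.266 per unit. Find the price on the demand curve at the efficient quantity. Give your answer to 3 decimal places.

P = $156.889

Social marginal cost = private MC + MEC = 8.205 + 2.251Q.
Set SMC = demand: 8.205 + 2.251Q = 212.175 - 0.837Q → Q* = 66.0525.
Consumer price on the demand curve at Q*: 212.175 − 0.837×66.0525 = 156.8891.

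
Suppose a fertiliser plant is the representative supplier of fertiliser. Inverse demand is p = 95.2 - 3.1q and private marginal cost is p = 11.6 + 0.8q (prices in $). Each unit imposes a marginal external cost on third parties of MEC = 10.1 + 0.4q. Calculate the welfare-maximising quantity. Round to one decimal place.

q* = 17.1

Social marginal cost = private MC + MEC = 21.7 + 1.2q.
Set SMC = demand: 21.7 + 1.2q = 95.2 - 3.1q → q* = 17.0930.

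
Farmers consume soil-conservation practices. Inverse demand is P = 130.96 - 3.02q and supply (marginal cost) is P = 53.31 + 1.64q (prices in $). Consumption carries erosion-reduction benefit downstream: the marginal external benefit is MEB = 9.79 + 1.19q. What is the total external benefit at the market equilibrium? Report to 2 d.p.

Market equilibrium (private): 53.31 + 1.64q = 130.96 - 3.02q → q_m = 16.6631.
Total external benefit = ∫₀^{q_m} (9.79 + 1.19q) dq = 9.79×16.6631 + ½×1.19×16.6631² = 328.3388.

$328.34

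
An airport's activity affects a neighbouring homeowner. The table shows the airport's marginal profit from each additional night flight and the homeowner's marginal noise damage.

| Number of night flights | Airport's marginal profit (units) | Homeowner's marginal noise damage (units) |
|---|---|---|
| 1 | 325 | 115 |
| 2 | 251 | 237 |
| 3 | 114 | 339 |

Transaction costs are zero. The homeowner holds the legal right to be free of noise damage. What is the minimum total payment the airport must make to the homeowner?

Efficient level: marginal profit ≥ marginal noise damage through level 2, so k* = 2.
With the homeowner holding the right, the airport must at least compensate total damage at k*: 115 + 237 = 352.

352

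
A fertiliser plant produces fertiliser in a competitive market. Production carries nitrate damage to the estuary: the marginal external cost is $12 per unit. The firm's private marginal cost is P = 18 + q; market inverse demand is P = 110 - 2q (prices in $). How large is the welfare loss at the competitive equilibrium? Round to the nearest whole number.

Market equilibrium (private): 18 + q = 110 - 2q → q_m = 30.6667.
Social marginal cost = private MC + MEC = 30 + q.
Set SMC = demand: 30 + q = 110 - 2q → q* = 26.6667.
The loss is the area between SMC and demand from q* to q_m; with linear curves that's a triangle of height MEC(q_m).
DWL = ½ × 4.0000 × 12.0000 = 24.0000.

DWL = $24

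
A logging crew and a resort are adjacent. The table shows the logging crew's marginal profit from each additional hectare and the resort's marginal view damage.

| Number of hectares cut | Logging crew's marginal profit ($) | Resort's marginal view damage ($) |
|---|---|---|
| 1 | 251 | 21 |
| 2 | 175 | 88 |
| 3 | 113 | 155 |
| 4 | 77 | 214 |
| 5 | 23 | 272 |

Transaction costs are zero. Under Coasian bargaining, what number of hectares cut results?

Bargaining reaches the level where marginal profit last exceeds marginal view damage.
That holds through level 2 (175 ≥ 88) but not at 3 (113 < 155).

2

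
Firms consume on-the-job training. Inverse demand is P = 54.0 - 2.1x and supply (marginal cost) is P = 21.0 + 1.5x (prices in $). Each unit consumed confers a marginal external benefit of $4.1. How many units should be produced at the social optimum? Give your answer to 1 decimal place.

Social marginal benefit = demand + MEB = 58.1 - 2.1x.
Set SMB = MC: 58.1 - 2.1x = 21.0 + 1.5x → x* = 10.3056.

x* = 10.3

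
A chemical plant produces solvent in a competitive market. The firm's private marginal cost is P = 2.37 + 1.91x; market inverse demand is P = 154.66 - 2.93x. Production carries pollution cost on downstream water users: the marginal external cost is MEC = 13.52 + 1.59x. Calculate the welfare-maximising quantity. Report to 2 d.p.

Social marginal cost = private MC + MEC = 15.89 + 3.50x.
Set SMC = demand: 15.89 + 3.50x = 154.66 - 2.93x → x* = 21.5816.

x* = 21.58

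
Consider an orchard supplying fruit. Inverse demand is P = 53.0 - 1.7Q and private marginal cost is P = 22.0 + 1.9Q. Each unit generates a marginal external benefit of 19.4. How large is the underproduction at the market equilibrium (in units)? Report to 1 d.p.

Market equilibrium (private): 22.0 + 1.9Q = 53.0 - 1.7Q → Q_m = 8.6111.
Social marginal cost = private MC − MEB = 2.6 + 1.9Q.
Set SMC = demand: 2.6 + 1.9Q = 53.0 - 1.7Q → Q* = 14.0000.
Gap = |8.6111 − 14.0000| = 5.3889.

5.4 units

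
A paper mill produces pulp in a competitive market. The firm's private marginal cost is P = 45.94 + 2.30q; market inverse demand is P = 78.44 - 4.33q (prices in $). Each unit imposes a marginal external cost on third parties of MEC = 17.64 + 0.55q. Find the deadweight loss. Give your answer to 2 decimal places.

DWL = $28.80

Market equilibrium (private): 45.94 + 2.30q = 78.44 - 4.33q → q_m = 4.9020.
Social marginal cost = private MC + MEC = 63.58 + 2.85q.
Set SMC = demand: 63.58 + 2.85q = 78.44 - 4.33q → q* = 2.0696.
The welfare-loss triangle has base |q_m − q*| and height MEC(q_m) (the vertical gap between SMC and demand is zero at q* and MEC at q_m).
DWL = ½ × 2.8324 × 20.3361 = 28.8000.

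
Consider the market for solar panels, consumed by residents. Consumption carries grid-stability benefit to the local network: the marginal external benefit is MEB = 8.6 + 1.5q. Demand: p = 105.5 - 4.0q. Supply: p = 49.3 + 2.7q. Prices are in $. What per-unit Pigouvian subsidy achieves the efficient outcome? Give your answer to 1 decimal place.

Social marginal benefit = demand + MEB = 114.1 - 2.5q.
Set SMB = MC: 114.1 - 2.5q = 49.3 + 2.7q → q* = 12.4615.
The Pigouvian subsidy equals MEB at q*: 8.6 + 1.5×12.4615 = 27.2923.

subsidy = $27.3 per unit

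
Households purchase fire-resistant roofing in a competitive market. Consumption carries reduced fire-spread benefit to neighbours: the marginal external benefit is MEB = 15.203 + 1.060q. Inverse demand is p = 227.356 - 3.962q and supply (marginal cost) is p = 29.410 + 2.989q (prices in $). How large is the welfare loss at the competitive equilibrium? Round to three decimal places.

DWL = $174.857

Market equilibrium (private): 29.410 + 2.989q = 227.356 - 3.962q → q_m = 28.4773.
Social marginal benefit = demand + MEB = 242.559 - 2.902q.
Set SMB = MC: 242.559 - 2.902q = 29.410 + 2.989q → q* = 36.1821.
Between q* and q_m the wedge SMB − MC runs linearly from 0 to MEB(q_m), so the loss is a triangle.
DWL = ½ × 7.7048 × 45.3890 = 174.8566.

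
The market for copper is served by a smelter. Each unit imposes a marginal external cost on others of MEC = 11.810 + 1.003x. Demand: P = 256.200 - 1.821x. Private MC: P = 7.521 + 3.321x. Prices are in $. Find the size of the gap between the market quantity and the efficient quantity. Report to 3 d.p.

Market equilibrium (private): 7.521 + 3.321x = 256.200 - 1.821x → x_m = 48.3623.
Social marginal cost = private MC + MEC = 19.331 + 4.324x.
Set SMC = demand: 19.331 + 4.324x = 256.200 - 1.821x → x* = 38.5466.
Gap = |48.3623 − 38.5466| = 9.8157.

9.816 units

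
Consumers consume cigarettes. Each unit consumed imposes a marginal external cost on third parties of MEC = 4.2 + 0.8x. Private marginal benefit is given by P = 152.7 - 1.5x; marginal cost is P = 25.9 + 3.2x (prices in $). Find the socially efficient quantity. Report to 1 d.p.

Social marginal benefit = demand − MEC = 148.5 - 2.3x.
Set SMB = MC: 148.5 - 2.3x = 25.9 + 3.2x → x* = 22.2909.

x* = 22.3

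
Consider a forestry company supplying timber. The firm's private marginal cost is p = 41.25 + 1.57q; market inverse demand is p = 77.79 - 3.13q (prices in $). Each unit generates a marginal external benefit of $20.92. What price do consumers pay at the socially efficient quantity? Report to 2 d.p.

P = $39.52

Social marginal cost = private MC − MEB = 20.33 + 1.57q.
Set SMC = demand: 20.33 + 1.57q = 77.79 - 3.13q → q* = 12.2255.
Consumer price on the demand curve at q*: 77.79 − 3.13×12.2255 = 39.5242.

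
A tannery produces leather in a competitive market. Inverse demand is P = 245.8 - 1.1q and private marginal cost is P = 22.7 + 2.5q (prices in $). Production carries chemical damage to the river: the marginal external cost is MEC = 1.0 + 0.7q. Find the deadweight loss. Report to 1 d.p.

DWL = $229.0

Market equilibrium (private): 22.7 + 2.5q = 245.8 - 1.1q → q_m = 61.9722.
Social marginal cost = private MC + MEC = 23.7 + 3.2q.
Set SMC = demand: 23.7 + 3.2q = 245.8 - 1.1q → q* = 51.6512.
Between q* and q_m the wedge SMC − demand runs linearly from 0 to MEC(q_m), so the loss is a triangle.
DWL = ½ × 10.3210 × 44.3806 = 229.0261.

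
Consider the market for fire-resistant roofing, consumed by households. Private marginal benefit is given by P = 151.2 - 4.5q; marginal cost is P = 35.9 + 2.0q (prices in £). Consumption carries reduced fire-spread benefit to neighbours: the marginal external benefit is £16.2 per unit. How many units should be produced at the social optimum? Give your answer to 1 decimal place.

Social marginal benefit = demand + MEB = 167.4 - 4.5q.
Set SMB = MC: 167.4 - 4.5q = 35.9 + 2.0q → q* = 20.2308.

q* = 20.2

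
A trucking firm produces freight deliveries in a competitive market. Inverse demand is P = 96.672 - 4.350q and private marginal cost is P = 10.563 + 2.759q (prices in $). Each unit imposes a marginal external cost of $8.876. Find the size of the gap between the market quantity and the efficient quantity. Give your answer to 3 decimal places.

1.249 units

Market equilibrium (private): 10.563 + 2.759q = 96.672 - 4.350q → q_m = 12.1127.
Social marginal cost = private MC + MEC = 19.439 + 2.759q.
Set SMC = demand: 19.439 + 2.759q = 96.672 - 4.350q → q* = 10.8641.
Gap = |12.1127 − 10.8641| = 1.2486.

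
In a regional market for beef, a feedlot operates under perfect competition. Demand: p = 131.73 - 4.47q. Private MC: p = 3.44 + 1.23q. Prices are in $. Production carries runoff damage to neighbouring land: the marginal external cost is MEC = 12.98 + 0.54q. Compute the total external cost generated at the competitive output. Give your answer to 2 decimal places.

Market equilibrium (private): 3.44 + 1.23q = 131.73 - 4.47q → q_m = 22.5070.
Total external cost = ∫₀^{q_m} (12.98 + 0.54q) dq = 12.98×22.5070 + ½×0.54×22.5070² = 428.9134.

$428.91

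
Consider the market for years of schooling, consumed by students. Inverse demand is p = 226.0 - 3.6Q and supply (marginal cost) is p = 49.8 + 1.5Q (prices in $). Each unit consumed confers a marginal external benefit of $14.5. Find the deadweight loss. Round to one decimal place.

DWL = $20.6

Market equilibrium (private): 49.8 + 1.5Q = 226.0 - 3.6Q → Q_m = 34.5490.
Social marginal benefit = demand + MEB = 240.5 - 3.6Q.
Set SMB = MC: 240.5 - 3.6Q = 49.8 + 1.5Q → Q* = 37.3922.
Between Q* and Q_m the wedge SMB − MC runs linearly from 0 to MEB(Q_m), so the loss is a triangle.
DWL = ½ × 2.8432 × 14.5000 = 20.6132.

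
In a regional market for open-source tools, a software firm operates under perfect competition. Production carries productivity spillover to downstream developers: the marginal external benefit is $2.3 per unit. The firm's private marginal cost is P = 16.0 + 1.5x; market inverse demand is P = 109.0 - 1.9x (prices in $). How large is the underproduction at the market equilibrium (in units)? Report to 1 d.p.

0.7 units

Market equilibrium (private): 16.0 + 1.5x = 109.0 - 1.9x → x_m = 27.3529.
Social marginal cost = private MC − MEB = 13.7 + 1.5x.
Set SMC = demand: 13.7 + 1.5x = 109.0 - 1.9x → x* = 28.0294.
Gap = |27.3529 − 28.0294| = 0.6765.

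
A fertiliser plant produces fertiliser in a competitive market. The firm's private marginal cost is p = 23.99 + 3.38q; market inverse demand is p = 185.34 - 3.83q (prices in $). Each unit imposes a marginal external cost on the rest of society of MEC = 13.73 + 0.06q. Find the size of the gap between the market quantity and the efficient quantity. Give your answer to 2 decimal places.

Market equilibrium (private): 23.99 + 3.38q = 185.34 - 3.83q → q_m = 22.3786.
Social marginal cost = private MC + MEC = 37.72 + 3.44q.
Set SMC = demand: 37.72 + 3.44q = 185.34 - 3.83q → q* = 20.3054.
Gap = |22.3786 − 20.3054| = 2.0732.

2.07 units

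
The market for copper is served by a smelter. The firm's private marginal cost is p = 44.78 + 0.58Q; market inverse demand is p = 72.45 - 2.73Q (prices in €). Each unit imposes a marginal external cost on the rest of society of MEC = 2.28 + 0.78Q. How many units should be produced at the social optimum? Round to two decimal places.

Q* = 6.21

Social marginal cost = private MC + MEC = 47.06 + 1.36Q.
Set SMC = demand: 47.06 + 1.36Q = 72.45 - 2.73Q → Q* = 6.2078.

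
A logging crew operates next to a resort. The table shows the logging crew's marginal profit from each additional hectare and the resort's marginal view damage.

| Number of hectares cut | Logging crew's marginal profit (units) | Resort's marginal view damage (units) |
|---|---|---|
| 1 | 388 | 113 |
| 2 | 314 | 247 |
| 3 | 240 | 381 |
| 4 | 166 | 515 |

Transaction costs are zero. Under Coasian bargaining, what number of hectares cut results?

Bargaining reaches the level where marginal profit last exceeds marginal view damage.
That holds through level 2 (314 ≥ 247) but not at 3 (240 < 381).

2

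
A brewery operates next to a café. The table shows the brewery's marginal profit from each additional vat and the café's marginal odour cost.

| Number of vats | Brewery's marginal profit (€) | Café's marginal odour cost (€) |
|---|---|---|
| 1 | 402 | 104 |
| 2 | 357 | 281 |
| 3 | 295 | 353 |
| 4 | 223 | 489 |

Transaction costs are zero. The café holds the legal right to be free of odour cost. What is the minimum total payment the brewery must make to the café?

€385

Efficient level: marginal profit ≥ marginal odour cost through level 2, so k* = 2.
With the café holding the right, the brewery must at least compensate total damage at k*: 104 + 281 = 385.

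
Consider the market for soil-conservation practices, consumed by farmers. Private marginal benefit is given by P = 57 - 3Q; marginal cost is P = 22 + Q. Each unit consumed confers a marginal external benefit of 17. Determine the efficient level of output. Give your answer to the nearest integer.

Social marginal benefit = demand + MEB = 74 - 3Q.
Set SMB = MC: 74 - 3Q = 22 + Q → Q* = 13.0000.

Q* = 13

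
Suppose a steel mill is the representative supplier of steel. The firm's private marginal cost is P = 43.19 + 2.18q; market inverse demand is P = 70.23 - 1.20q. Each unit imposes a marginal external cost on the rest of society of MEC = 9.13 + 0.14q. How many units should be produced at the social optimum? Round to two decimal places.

Social marginal cost = private MC + MEC = 52.32 + 2.32q.
Set SMC = demand: 52.32 + 2.32q = 70.23 - 1.20q → q* = 5.0881.

q* = 5.09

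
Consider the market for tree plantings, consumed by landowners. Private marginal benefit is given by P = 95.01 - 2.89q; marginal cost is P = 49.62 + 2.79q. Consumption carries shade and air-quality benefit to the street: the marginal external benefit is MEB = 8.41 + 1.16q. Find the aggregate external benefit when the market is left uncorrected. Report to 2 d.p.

Market equilibrium (private): 49.62 + 2.79q = 95.01 - 2.89q → q_m = 7.9912.
Total external benefit = ∫₀^{q_m} (8.41 + 1.16q) dq = 8.41×7.9912 + ½×1.16×7.9912² = 104.2444.

104.24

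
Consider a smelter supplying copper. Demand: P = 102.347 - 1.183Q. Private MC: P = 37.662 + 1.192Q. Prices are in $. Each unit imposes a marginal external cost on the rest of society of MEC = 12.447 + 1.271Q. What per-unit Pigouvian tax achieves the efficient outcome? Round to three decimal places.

tax = $30.657 per unit

Social marginal cost = private MC + MEC = 50.109 + 2.463Q.
Set SMC = demand: 50.109 + 2.463Q = 102.347 - 1.183Q → Q* = 14.3275.
The Pigouvian tax equals MEC at Q*: 12.447 + 1.271×14.3275 = 30.6573.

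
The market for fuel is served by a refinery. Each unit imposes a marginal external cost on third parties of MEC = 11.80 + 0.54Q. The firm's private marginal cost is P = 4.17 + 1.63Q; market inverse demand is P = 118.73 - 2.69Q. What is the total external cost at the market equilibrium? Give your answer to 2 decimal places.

502.79

Market equilibrium (private): 4.17 + 1.63Q = 118.73 - 2.69Q → Q_m = 26.5185.
Total external cost = ∫₀^{Q_m} (11.80 + 0.54Q) dQ = 11.80×26.5185 + ½×0.54×26.5185² = 502.7906.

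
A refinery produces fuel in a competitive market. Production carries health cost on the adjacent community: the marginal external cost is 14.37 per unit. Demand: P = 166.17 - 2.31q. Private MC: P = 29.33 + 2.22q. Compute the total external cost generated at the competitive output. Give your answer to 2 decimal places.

Market equilibrium (private): 29.33 + 2.22q = 166.17 - 2.31q → q_m = 30.2075.
Total external cost = MEC × q_m = 14.37 × 30.2075 = 434.0818.

434.08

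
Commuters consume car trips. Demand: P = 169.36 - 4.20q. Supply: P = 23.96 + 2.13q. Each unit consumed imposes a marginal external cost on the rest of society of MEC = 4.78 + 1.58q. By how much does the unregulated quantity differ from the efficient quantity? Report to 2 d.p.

5.19 units

Market equilibrium (private): 23.96 + 2.13q = 169.36 - 4.20q → q_m = 22.9700.
Social marginal benefit = demand − MEC = 164.58 - 5.78q.
Set SMB = MC: 164.58 - 5.78q = 23.96 + 2.13q → q* = 17.7775.
Gap = |22.9700 − 17.7775| = 5.1925.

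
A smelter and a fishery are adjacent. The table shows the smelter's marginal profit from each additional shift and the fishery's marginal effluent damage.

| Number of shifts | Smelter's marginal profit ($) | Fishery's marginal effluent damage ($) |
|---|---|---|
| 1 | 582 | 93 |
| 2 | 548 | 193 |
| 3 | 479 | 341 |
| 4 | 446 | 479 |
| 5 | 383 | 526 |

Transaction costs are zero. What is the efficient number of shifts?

3

Bargaining reaches the level where marginal profit last exceeds marginal effluent damage.
That holds through level 3 (479 ≥ 341) but not at 4 (446 < 479).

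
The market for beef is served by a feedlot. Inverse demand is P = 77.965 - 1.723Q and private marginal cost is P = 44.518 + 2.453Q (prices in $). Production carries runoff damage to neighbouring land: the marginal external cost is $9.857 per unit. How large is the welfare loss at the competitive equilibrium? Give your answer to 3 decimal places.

Market equilibrium (private): 44.518 + 2.453Q = 77.965 - 1.723Q → Q_m = 8.0093.
Social marginal cost = private MC + MEC = 54.375 + 2.453Q.
Set SMC = demand: 54.375 + 2.453Q = 77.965 - 1.723Q → Q* = 5.6489.
The welfare-loss triangle has base |Q_m − Q*| and height MEC(Q_m) (the vertical gap between SMC and demand is zero at Q* and MEC at Q_m).
DWL = ½ × 2.3604 × 9.8570 = 11.6332.

DWL = $11.633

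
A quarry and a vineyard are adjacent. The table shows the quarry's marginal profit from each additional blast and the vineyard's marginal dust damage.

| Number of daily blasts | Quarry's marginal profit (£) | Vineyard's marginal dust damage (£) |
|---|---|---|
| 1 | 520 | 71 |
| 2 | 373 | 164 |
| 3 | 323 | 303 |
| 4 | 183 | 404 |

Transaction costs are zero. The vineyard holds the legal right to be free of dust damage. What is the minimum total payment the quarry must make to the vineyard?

Efficient level: marginal profit ≥ marginal dust damage through level 3, so k* = 3.
With the vineyard holding the right, the quarry must at least compensate total damage at k*: 71 + 164 + 303 = 538.

£538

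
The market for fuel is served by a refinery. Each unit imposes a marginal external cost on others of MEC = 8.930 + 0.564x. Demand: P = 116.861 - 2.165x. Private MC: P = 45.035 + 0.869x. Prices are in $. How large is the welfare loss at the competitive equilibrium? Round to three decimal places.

Market equilibrium (private): 45.035 + 0.869x = 116.861 - 2.165x → x_m = 23.6737.
Social marginal cost = private MC + MEC = 53.965 + 1.433x.
Set SMC = demand: 53.965 + 1.433x = 116.861 - 2.165x → x* = 17.4808.
Between x* and x_m the wedge SMC − demand runs linearly from 0 to MEC(x_m), so the loss is a triangle.
DWL = ½ × 6.1929 × 22.2820 = 68.9951.

DWL = $68.995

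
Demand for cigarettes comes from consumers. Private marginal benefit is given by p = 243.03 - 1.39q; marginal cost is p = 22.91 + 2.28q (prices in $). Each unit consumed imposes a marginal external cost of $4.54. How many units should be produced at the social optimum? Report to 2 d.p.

q* = 58.74

Social marginal benefit = demand − MEC = 238.49 - 1.39q.
Set SMB = MC: 238.49 - 1.39q = 22.91 + 2.28q → q* = 58.7411.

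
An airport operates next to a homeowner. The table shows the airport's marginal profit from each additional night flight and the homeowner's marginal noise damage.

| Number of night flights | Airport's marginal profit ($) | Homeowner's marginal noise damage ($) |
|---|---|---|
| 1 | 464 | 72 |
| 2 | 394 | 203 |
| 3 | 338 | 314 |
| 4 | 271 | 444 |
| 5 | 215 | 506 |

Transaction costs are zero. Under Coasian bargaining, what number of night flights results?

3

Bargaining reaches the level where marginal profit last exceeds marginal noise damage.
That holds through level 3 (338 ≥ 314) but not at 4 (271 < 444).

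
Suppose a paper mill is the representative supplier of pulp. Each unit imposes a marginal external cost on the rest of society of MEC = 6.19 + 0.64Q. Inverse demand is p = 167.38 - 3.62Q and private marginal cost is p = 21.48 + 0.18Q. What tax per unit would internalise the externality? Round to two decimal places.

tax = 26.33 per unit

Social marginal cost = private MC + MEC = 27.67 + 0.82Q.
Set SMC = demand: 27.67 + 0.82Q = 167.38 - 3.62Q → Q* = 31.4662.
The Pigouvian tax equals MEC at Q*: 6.19 + 0.64×31.4662 = 26.3284.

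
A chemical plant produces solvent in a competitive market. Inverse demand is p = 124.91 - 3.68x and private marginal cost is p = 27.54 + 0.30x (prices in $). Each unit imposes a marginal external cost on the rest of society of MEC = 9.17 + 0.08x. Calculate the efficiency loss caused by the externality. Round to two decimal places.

DWL = $15.25

Market equilibrium (private): 27.54 + 0.30x = 124.91 - 3.68x → x_m = 24.4648.
Social marginal cost = private MC + MEC = 36.71 + 0.38x.
Set SMC = demand: 36.71 + 0.38x = 124.91 - 3.68x → x* = 21.7241.
Height of the DWL triangle at x_m is SMC(x_m) − demand(x_m) = MEC(x_m) = 11.1272.
DWL = ½ × 2.7407 × 11.1272 = 15.2482.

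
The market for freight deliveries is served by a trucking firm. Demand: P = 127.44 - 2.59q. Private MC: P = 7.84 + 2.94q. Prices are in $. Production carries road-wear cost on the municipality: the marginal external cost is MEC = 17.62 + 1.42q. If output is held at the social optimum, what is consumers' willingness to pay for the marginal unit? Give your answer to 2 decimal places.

Social marginal cost = private MC + MEC = 25.46 + 4.36q.
Set SMC = demand: 25.46 + 4.36q = 127.44 - 2.59q → q* = 14.6734.
Consumer price on the demand curve at q*: 127.44 − 2.59×14.6734 = 89.4359.

P = $89.44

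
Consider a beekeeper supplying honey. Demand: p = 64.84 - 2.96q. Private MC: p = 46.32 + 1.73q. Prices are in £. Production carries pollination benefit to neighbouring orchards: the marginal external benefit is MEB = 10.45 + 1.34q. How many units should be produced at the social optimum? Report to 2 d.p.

Social marginal cost = private MC − MEB = 35.87 + 0.39q.
Set SMC = demand: 35.87 + 0.39q = 64.84 - 2.96q → q* = 8.6478.

q* = 8.65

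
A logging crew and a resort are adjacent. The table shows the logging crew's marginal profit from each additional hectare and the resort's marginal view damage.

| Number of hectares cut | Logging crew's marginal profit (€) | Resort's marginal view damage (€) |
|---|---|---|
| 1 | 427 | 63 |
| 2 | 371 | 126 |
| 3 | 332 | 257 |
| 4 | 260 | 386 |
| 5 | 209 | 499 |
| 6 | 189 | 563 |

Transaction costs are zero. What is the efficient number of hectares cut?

Bargaining reaches the level where marginal profit last exceeds marginal view damage.
That holds through level 3 (332 ≥ 257) but not at 4 (260 < 386).

3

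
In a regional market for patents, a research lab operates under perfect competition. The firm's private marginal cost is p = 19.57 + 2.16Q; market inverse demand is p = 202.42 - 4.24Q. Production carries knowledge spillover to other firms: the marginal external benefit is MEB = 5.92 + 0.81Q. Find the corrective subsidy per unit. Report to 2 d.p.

subsidy = 33.27 per unit

Social marginal cost = private MC − MEB = 13.65 + 1.35Q.
Set SMC = demand: 13.65 + 1.35Q = 202.42 - 4.24Q → Q* = 33.7692.
The Pigouvian subsidy equals MEB at Q*: 5.92 + 0.81×33.7692 = 33.2731.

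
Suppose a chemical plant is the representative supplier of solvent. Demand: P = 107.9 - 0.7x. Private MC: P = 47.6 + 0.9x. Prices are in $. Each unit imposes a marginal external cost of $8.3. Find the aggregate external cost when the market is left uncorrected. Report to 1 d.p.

Market equilibrium (private): 47.6 + 0.9x = 107.9 - 0.7x → x_m = 37.6875.
Total external cost = MEC × x_m = 8.3 × 37.6875 = 312.8063.

$312.8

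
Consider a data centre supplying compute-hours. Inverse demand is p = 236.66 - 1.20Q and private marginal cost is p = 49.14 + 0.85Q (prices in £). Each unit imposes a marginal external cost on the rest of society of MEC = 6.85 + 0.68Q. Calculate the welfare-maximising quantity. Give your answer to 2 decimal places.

Social marginal cost = private MC + MEC = 55.99 + 1.53Q.
Set SMC = demand: 55.99 + 1.53Q = 236.66 - 1.20Q → Q* = 66.1795.

Q* = 66.18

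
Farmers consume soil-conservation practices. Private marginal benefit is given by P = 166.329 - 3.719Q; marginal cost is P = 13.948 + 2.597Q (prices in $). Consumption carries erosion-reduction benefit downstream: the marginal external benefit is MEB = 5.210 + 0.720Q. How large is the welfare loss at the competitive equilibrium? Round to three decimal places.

Market equilibrium (private): 13.948 + 2.597Q = 166.329 - 3.719Q → Q_m = 24.1262.
Social marginal benefit = demand + MEB = 171.539 - 2.999Q.
Set SMB = MC: 171.539 - 2.999Q = 13.948 + 2.597Q → Q* = 28.1614.
The welfare-loss triangle has base |Q_m − Q*| and height MEB(Q_m) (the vertical gap between SMB and MC is zero at Q* and MEB at Q_m).
DWL = ½ × 4.0352 × 22.5809 = 45.5592.

DWL = $45.559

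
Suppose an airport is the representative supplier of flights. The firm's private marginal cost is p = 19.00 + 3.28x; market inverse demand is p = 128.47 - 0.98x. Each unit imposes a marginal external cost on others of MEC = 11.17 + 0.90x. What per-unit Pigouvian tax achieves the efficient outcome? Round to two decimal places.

Social marginal cost = private MC + MEC = 30.17 + 4.18x.
Set SMC = demand: 30.17 + 4.18x = 128.47 - 0.98x → x* = 19.0504.
The Pigouvian tax equals MEC at x*: 11.17 + 0.90×19.0504 = 28.3154.

tax = 28.32 per unit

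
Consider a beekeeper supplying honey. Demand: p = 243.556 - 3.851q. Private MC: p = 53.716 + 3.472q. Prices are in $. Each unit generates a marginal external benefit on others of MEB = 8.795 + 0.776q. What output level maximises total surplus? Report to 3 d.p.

q* = 30.340

Social marginal cost = private MC − MEB = 44.921 + 2.696q.
Set SMC = demand: 44.921 + 2.696q = 243.556 - 3.851q → q* = 30.3399.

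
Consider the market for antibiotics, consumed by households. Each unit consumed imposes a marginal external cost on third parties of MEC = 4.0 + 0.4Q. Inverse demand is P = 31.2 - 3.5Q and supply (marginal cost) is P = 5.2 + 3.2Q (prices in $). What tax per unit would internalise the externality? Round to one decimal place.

Social marginal benefit = demand − MEC = 27.2 - 3.9Q.
Set SMB = MC: 27.2 - 3.9Q = 5.2 + 3.2Q → Q* = 3.0986.
The Pigouvian tax equals MEC at Q*: 4.0 + 0.4×3.0986 = 5.2394.

tax = $5.2 per unit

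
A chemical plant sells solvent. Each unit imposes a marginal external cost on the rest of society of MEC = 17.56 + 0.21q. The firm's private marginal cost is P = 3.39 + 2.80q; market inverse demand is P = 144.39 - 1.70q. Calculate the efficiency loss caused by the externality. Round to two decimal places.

Market equilibrium (private): 3.39 + 2.80q = 144.39 - 1.70q → q_m = 31.3333.
Social marginal cost = private MC + MEC = 20.95 + 3.01q.
Set SMC = demand: 20.95 + 3.01q = 144.39 - 1.70q → q* = 26.2081.
Between q* and q_m the wedge SMC − demand runs linearly from 0 to MEC(q_m), so the loss is a triangle.
DWL = ½ × 5.1252 × 24.1400 = 61.8612.

DWL = 61.86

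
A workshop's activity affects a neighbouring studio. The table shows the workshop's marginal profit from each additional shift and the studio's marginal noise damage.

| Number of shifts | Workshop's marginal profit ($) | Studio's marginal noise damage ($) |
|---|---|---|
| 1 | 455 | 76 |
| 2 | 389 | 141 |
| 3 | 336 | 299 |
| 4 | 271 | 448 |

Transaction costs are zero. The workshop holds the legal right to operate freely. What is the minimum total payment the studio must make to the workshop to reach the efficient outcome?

$271

Left alone the workshop would choose level 4 (marginal profit stays positive).
Efficient level: k* = 3 (marginal profit ≥ marginal noise damage through 3).
The studio must at least cover the workshop's forgone profit from cutting 4→3: 271 = 271.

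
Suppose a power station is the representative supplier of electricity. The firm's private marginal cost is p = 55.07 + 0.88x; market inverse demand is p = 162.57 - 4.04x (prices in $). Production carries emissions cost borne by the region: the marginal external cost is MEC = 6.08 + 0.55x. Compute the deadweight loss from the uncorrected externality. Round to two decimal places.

DWL = $29.94

Market equilibrium (private): 55.07 + 0.88x = 162.57 - 4.04x → x_m = 21.8496.
Social marginal cost = private MC + MEC = 61.15 + 1.43x.
Set SMC = demand: 61.15 + 1.43x = 162.57 - 4.04x → x* = 18.5411.
The welfare-loss triangle has base |x_m − x*| and height MEC(x_m) (the vertical gap between SMC and demand is zero at x* and MEC at x_m).
DWL = ½ × 3.3085 × 18.0973 = 29.9375.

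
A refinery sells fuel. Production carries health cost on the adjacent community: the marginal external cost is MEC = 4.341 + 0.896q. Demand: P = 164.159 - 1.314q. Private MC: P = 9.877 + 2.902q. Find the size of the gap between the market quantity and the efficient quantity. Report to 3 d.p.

Market equilibrium (private): 9.877 + 2.902q = 164.159 - 1.314q → q_m = 36.5944.
Social marginal cost = private MC + MEC = 14.218 + 3.798q.
Set SMC = demand: 14.218 + 3.798q = 164.159 - 1.314q → q* = 29.3312.
Gap = |36.5944 − 29.3312| = 7.2632.

7.263 units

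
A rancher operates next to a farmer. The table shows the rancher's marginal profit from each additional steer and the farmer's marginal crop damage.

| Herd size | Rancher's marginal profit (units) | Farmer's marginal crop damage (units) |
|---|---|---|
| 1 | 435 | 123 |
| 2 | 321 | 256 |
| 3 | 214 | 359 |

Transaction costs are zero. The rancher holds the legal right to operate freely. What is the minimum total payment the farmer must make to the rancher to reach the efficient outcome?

Left alone the rancher would choose level 3 (marginal profit stays positive).
Efficient level: k* = 2 (marginal profit ≥ marginal crop damage through 2).
The farmer must at least cover the rancher's forgone profit from cutting 3→2: 214 = 214.

214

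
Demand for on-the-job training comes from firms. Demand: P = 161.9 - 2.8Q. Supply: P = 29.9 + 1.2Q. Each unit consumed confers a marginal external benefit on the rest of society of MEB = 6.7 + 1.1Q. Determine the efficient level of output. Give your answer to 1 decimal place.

Q* = 47.8

Social marginal benefit = demand + MEB = 168.6 - 1.7Q.
Set SMB = MC: 168.6 - 1.7Q = 29.9 + 1.2Q → Q* = 47.8276.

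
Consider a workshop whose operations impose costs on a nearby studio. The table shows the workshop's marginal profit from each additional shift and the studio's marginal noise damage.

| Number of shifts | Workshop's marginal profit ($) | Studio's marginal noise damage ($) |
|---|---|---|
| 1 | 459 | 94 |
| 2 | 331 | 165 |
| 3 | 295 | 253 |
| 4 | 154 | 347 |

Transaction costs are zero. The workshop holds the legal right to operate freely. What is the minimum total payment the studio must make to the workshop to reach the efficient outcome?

Left alone the workshop would choose level 4 (marginal profit stays positive).
Efficient level: k* = 3 (marginal profit ≥ marginal noise damage through 3).
The studio must at least cover the workshop's forgone profit from cutting 4→3: 154 = 154.

$154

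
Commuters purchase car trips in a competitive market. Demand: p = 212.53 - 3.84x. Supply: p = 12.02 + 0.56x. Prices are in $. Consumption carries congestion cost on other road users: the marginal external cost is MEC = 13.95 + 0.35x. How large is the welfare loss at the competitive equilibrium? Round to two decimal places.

DWL = $94.10

Market equilibrium (private): 12.02 + 0.56x = 212.53 - 3.84x → x_m = 45.5705.
Social marginal benefit = demand − MEC = 198.58 - 4.19x.
Set SMB = MC: 198.58 - 4.19x = 12.02 + 0.56x → x* = 39.2758.
Height of the DWL triangle at x_m is MC(x_m) − SMB(x_m) = MEC(x_m) = 29.8997.
DWL = ½ × 6.2947 × 29.8997 = 94.1048.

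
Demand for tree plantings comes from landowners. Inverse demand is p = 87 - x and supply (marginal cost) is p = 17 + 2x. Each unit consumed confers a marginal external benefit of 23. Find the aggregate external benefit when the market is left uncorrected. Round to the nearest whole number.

Market equilibrium (private): 17 + 2x = 87 - x → x_m = 23.3333.
Total external benefit = MEB × x_m = 23 × 23.3333 = 536.6659.

537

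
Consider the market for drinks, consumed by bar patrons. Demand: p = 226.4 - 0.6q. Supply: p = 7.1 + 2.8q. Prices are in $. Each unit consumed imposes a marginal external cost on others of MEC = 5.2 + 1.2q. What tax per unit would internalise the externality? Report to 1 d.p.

Social marginal benefit = demand − MEC = 221.2 - 1.8q.
Set SMB = MC: 221.2 - 1.8q = 7.1 + 2.8q → q* = 46.5435.
The Pigouvian tax equals MEC at q*: 5.2 + 1.2×46.5435 = 61.0522.

tax = $61.1 per unit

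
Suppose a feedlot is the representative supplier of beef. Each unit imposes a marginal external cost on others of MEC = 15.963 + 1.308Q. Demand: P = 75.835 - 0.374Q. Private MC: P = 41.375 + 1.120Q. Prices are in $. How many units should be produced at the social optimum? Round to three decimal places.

Q* = 6.601

Social marginal cost = private MC + MEC = 57.338 + 2.428Q.
Set SMC = demand: 57.338 + 2.428Q = 75.835 - 0.374Q → Q* = 6.6014.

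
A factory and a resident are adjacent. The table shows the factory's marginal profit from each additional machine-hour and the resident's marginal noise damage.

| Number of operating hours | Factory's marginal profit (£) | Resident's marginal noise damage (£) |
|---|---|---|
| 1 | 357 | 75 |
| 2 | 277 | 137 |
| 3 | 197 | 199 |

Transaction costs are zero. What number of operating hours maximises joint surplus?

2

Bargaining reaches the level where marginal profit last exceeds marginal noise damage.
That holds through level 2 (277 ≥ 137) but not at 3 (197 < 199).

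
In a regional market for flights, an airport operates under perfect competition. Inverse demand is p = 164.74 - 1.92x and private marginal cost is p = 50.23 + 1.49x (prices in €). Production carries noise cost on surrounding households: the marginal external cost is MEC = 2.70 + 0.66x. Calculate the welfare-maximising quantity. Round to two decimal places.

Social marginal cost = private MC + MEC = 52.93 + 2.15x.
Set SMC = demand: 52.93 + 2.15x = 164.74 - 1.92x → x* = 27.4717.

x* = 27.47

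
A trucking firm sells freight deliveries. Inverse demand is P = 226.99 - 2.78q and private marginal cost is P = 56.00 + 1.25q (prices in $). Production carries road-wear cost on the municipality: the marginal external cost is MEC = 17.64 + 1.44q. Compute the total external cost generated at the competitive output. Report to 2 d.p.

Market equilibrium (private): 56.00 + 1.25q = 226.99 - 2.78q → q_m = 42.4293.
Total external cost = ∫₀^{q_m} (17.64 + 1.44q) dq = 17.64×42.4293 + ½×1.44×42.4293² = 2044.6296.

$2044.63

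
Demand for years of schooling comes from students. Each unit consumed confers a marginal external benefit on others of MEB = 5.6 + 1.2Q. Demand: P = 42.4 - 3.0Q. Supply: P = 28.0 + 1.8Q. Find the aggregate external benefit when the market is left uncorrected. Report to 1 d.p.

Market equilibrium (private): 28.0 + 1.8Q = 42.4 - 3.0Q → Q_m = 3.0000.
Total external benefit = ∫₀^{Q_m} (5.6 + 1.2Q) dQ = 5.6×3.0000 + ½×1.2×3.0000² = 22.2000.

22.2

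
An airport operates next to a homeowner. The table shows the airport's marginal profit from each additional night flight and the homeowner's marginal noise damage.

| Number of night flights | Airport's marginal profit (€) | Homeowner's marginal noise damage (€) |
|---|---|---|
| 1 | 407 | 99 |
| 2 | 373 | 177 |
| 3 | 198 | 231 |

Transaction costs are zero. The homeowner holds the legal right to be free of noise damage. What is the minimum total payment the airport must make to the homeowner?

€276

Efficient level: marginal profit ≥ marginal noise damage through level 2, so k* = 2.
With the homeowner holding the right, the airport must at least compensate total damage at k*: 99 + 177 = 276.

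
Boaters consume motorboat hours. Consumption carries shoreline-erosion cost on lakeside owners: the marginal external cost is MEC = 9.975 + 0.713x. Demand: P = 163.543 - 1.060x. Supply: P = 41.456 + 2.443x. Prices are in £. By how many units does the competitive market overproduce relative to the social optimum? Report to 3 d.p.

8.260 units

Market equilibrium (private): 41.456 + 2.443x = 163.543 - 1.060x → x_m = 34.8521.
Social marginal benefit = demand − MEC = 153.568 - 1.773x.
Set SMB = MC: 153.568 - 1.773x = 41.456 + 2.443x → x* = 26.5920.
Gap = |34.8521 − 26.5920| = 8.2601.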